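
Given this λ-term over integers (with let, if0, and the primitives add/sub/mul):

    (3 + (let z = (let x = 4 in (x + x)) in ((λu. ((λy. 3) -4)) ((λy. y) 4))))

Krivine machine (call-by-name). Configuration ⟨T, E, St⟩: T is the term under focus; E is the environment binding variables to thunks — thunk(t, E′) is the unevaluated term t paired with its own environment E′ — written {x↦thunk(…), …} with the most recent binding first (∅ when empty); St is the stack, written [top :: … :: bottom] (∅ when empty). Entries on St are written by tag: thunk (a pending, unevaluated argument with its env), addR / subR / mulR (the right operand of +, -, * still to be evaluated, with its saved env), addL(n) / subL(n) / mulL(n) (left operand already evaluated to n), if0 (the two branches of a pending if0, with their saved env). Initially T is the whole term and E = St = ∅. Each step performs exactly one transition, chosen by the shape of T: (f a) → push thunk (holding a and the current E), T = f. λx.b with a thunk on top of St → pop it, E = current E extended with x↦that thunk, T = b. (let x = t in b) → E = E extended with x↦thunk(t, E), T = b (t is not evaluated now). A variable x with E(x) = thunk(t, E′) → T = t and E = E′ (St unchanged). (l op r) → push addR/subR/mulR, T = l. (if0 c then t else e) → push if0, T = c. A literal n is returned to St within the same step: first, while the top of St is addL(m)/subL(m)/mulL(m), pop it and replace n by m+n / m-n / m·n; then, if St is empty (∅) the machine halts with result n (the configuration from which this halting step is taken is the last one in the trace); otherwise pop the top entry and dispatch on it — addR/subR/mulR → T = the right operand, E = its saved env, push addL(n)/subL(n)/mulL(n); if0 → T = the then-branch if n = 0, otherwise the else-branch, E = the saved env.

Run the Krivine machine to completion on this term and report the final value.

Answer: 6

Execution trace:
step 0: ⟨T=(3 + (let z = (let x = 4 in (x + x)) in ((λu. ((λy. 3) -4)) ((λy. y) 4)))); E=∅; St=∅⟩
step 1: ⟨T=3; E=∅; St=[addR]⟩
step 2: ⟨T=(let z = (let x = 4 in (x + x)) in ((λu. ((λy. 3) -4)) ((λy. y) 4))); E=∅; St=[addL(3)]⟩
step 3: ⟨T=((λu. ((λy. 3) -4)) ((λy. y) 4)); E={z↦thunk((let x = 4 in (x + x)), ∅)}; St=[addL(3)]⟩
step 4: ⟨T=(λu. ((λy. 3) -4)); E={z↦thunk((let x = 4 in (x + x)), ∅)}; St=[thunk :: addL(3)]⟩
step 5: ⟨T=((λy. 3) -4); E={u↦thunk(((λy. y) 4), {z↦thunk((let x = 4 in (x + x)), ∅)}), z↦thunk((let x = 4 in (x + x)), ∅)}; St=[addL(3)]⟩
step 6: ⟨T=(λy. 3); E={u↦thunk(((λy. y) 4), {z↦thunk((let x = 4 in (x + x)), ∅)}), z↦thunk((let x = 4 in (x + x)), ∅)}; St=[thunk :: addL(3)]⟩
step 7: ⟨T=3; E={y↦thunk(-4, {u↦thunk(((λy. y) 4), {z↦thunk((let x = 4 in (x + x)), ∅)}), z↦thunk((let x = 4 in (x + x)), ∅)}), u↦thunk(((λy. y) 4), {z↦thunk((let x = 4 in (x + x)), ∅)}), z↦thunk((let x = 4 in (x + x)), ∅)}; St=[addL(3)]⟩
→ final value 6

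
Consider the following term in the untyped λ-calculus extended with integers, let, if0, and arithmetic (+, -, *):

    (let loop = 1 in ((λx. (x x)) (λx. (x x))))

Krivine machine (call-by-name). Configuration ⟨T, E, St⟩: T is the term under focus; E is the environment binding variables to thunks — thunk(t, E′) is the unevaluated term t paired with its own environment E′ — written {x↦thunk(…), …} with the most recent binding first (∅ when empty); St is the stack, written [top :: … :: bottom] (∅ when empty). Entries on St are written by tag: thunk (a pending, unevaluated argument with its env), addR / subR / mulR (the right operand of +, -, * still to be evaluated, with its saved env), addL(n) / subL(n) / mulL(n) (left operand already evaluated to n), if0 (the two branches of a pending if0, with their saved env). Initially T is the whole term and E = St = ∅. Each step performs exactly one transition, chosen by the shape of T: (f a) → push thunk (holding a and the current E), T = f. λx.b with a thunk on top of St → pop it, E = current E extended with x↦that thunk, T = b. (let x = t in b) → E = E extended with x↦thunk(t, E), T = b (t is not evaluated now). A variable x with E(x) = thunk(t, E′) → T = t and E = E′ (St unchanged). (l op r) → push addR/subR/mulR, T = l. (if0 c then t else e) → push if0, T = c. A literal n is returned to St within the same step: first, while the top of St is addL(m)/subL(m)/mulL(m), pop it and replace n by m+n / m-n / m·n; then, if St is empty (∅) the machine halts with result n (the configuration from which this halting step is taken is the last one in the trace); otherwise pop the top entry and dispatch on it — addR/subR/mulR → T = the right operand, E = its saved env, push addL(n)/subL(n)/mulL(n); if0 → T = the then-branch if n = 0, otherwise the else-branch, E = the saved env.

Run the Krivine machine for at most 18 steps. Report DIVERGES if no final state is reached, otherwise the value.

t=0: [T=(let loop = 1 in ((λx. (x x)) (λx. (x x)))) | E=∅ | St=∅]
t=1: [T=((λx. (x x)) (λx. (x x))) | E={loop↦thunk(1, ∅)} | St=∅]
t=2: [T=(λx. (x x)) | E={loop↦thunk(1, ∅)} | St=[thunk]]
t=3: [T=(x x) | E={x↦thunk((λx. (x x)), {loop↦thunk(1, ∅)}), loop↦thunk(1, ∅)} | St=∅]
t=4: [T=x | E={x↦thunk((λx. (x x)), {loop↦thunk(1, ∅)}), loop↦thunk(1, ∅)} | St=[thunk]]
t=5: [T=(λx. (x x)) | E={loop↦thunk(1, ∅)} | St=[thunk]]
t=6: [T=(x x) | E={x↦thunk(x, {x↦thunk((λx. (x x)), {loop↦thunk(1, ∅)}), loop↦thunk(1, ∅)}), loop↦thunk(1, ∅)} | St=∅]
t=7: [T=x | E={x↦thunk(x, {x↦thunk((λx. (x x)), {loop↦thunk(1, ∅)}), loop↦thunk(1, ∅)}), loop↦thunk(1, ∅)} | St=[thunk]]
t=8: [T=x | E={x↦thunk((λx. (x x)), {loop↦thunk(1, ∅)}), loop↦thunk(1, ∅)} | St=[thunk]]
t=9: [T=(λx. (x x)) | E={loop↦thunk(1, ∅)} | St=[thunk]]
t=10: [T=(x x) | E={x↦thunk(x, {x↦thunk(x, {x↦thunk((λx. (x x)), {loop↦thunk(1, ∅)}), loop↦thunk(1, ∅)}), loop↦thunk(1, ∅)}), loop↦thunk(1, ∅)} | St=∅]
t=11: [T=x | E={x↦thunk(x, {x↦thunk(x, {x↦thunk((λx. (x x)), {loop↦thunk(1, ∅)}), loop↦thunk(1, ∅)}), loop↦thunk(1, ∅)}), loop↦thunk(1, ∅)} | St=[thunk]]
t=12: [T=x | E={x↦thunk(x, {x↦thunk((λx. (x x)), {loop↦thunk(1, ∅)}), loop↦thunk(1, ∅)}), loop↦thunk(1, ∅)} | St=[thunk]]
t=13: [T=x | E={x↦thunk((λx. (x x)), {loop↦thunk(1, ∅)}), loop↦thunk(1, ∅)} | St=[thunk]]
t=14: [T=(λx. (x x)) | E={loop↦thunk(1, ∅)} | St=[thunk]]
t=15: [T=(x x) | E={x↦thunk(x, {x↦thunk(x, {x↦thunk(x, {x↦thunk((λx. (x x)), {loop↦thunk(1, ∅)}), loop↦thunk(1, ∅)}), loop↦thunk(1, ∅)}), loop↦thunk(1, ∅)}), loop↦thunk(1, ∅)} | St=∅]
t=16: [T=x | E={x↦thunk(x, {x↦thunk(x, {x↦thunk(x, {x↦thunk((λx. (x x)), {loop↦thunk(1, ∅)}), loop↦thunk(1, ∅)}), loop↦thunk(1, ∅)}), loop↦thunk(1, ∅)}), loop↦thunk(1, ∅)} | St=[thunk]]
t=17: [T=x | E={x↦thunk(x, {x↦thunk(x, {x↦thunk((λx. (x x)), {loop↦thunk(1, ∅)}), loop↦thunk(1, ∅)}), loop↦thunk(1, ∅)}), loop↦thunk(1, ∅)} | St=[thunk]]
t=18: [T=x | E={x↦thunk(x, {x↦thunk((λx. (x x)), {loop↦thunk(1, ∅)}), loop↦thunk(1, ∅)}), loop↦thunk(1, ∅)} | St=[thunk]]
→ 18 transitions taken and the configuration is still not final: no result within 18 steps

Answer: DIVERGES (no final state within 18 steps)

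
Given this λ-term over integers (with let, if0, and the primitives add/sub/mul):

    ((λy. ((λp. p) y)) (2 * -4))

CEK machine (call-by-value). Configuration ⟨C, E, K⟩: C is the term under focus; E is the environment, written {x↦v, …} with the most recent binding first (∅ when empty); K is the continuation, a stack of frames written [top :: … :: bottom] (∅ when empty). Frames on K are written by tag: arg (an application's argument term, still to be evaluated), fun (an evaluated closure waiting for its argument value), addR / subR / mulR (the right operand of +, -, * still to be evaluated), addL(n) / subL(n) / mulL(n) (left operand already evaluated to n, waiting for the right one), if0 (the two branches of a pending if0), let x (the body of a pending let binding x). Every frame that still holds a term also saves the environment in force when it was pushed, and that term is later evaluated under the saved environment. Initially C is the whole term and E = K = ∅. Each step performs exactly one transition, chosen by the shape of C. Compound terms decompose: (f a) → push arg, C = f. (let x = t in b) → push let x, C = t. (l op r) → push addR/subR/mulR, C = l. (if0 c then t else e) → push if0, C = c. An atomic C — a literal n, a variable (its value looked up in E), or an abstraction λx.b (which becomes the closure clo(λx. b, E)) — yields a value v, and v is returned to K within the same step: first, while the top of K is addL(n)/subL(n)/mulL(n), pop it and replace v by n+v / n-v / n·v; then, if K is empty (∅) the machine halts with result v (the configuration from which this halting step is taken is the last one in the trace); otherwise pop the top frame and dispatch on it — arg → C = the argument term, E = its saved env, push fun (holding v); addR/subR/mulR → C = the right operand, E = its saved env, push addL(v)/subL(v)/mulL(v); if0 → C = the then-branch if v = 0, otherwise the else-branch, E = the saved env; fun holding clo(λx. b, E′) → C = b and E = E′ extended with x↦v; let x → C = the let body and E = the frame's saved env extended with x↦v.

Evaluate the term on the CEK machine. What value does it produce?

t=0: <C=((λy. ((λp. p) y)) (2 * -4)), E=∅, K=∅>
t=1: <C=(λy. ((λp. p) y)), E=∅, K=[arg]>
t=2: <C=(2 * -4), E=∅, K=[fun]>
t=3: <C=2, E=∅, K=[mulR :: fun]>
t=4: <C=-4, E=∅, K=[mulL(2) :: fun]>
t=5: <C=((λp. p) y), E={y↦-8}, K=∅>
t=6: <C=(λp. p), E={y↦-8}, K=[arg]>
t=7: <C=y, E={y↦-8}, K=[fun]>
t=8: <C=p, E={p↦-8, y↦-8}, K=∅>
→ final value -8

Answer: -8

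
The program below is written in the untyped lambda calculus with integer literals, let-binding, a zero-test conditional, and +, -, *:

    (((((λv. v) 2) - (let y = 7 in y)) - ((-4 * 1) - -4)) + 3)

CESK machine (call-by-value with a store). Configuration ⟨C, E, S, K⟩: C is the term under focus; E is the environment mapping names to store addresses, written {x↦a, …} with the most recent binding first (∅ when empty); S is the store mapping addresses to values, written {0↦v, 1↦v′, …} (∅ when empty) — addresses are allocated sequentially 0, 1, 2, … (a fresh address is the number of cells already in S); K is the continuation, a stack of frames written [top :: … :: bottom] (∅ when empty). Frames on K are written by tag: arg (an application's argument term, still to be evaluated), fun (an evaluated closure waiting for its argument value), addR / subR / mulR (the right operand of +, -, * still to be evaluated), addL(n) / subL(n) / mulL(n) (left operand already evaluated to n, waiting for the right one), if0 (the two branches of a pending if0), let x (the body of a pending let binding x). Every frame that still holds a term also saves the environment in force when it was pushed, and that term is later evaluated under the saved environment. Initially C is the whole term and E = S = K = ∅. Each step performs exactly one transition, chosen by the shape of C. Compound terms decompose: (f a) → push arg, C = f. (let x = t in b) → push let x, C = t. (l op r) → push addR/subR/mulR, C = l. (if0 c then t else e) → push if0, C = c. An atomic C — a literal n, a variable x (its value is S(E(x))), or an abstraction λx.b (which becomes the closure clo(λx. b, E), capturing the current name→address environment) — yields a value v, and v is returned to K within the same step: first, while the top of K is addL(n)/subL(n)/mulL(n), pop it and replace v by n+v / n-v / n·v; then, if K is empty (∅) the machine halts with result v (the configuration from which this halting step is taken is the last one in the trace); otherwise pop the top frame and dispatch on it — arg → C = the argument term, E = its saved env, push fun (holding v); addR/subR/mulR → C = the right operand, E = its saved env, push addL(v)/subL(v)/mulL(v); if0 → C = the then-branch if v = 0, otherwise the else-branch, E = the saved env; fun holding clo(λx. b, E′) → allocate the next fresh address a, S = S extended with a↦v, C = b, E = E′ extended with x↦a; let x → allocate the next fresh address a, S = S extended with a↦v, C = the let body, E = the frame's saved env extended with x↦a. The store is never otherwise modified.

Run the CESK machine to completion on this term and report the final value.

0. <C=(((((λv. v) 2) - (let y = 7 in y)) - ((-4 * 1) - -4)) + 3), E=∅, S=∅, K=∅>
1. <C=((((λv. v) 2) - (let y = 7 in y)) - ((-4 * 1) - -4)), E=∅, S=∅, K=[addR]>
2. <C=(((λv. v) 2) - (let y = 7 in y)), E=∅, S=∅, K=[subR :: addR]>
3. <C=((λv. v) 2), E=∅, S=∅, K=[subR :: subR :: addR]>
4. <C=(λv. v), E=∅, S=∅, K=[arg :: subR :: subR :: addR]>
5. <C=2, E=∅, S=∅, K=[fun :: subR :: subR :: addR]>
6. <C=v, E={v↦0}, S={0↦2}, K=[subR :: subR :: addR]>
7. <C=(let y = 7 in y), E=∅, S={0↦2}, K=[subL(2) :: subR :: addR]>
8. <C=7, E=∅, S={0↦2}, K=[let y :: subL(2) :: subR :: addR]>
9. <C=y, E={y↦1}, S={0↦2, 1↦7}, K=[subL(2) :: subR :: addR]>
10. <C=((-4 * 1) - -4), E=∅, S={0↦2, 1↦7}, K=[subL(-5) :: addR]>
11. <C=(-4 * 1), E=∅, S={0↦2, 1↦7}, K=[subR :: subL(-5) :: addR]>
12. <C=-4, E=∅, S={0↦2, 1↦7}, K=[mulR :: subR :: subL(-5) :: addR]>
13. <C=1, E=∅, S={0↦2, 1↦7}, K=[mulL(-4) :: subR :: subL(-5) :: addR]>
14. <C=-4, E=∅, S={0↦2, 1↦7}, K=[subL(-4) :: subL(-5) :: addR]>
15. <C=3, E=∅, S={0↦2, 1↦7}, K=[addL(-5)]>
→ final value -2

Answer: -2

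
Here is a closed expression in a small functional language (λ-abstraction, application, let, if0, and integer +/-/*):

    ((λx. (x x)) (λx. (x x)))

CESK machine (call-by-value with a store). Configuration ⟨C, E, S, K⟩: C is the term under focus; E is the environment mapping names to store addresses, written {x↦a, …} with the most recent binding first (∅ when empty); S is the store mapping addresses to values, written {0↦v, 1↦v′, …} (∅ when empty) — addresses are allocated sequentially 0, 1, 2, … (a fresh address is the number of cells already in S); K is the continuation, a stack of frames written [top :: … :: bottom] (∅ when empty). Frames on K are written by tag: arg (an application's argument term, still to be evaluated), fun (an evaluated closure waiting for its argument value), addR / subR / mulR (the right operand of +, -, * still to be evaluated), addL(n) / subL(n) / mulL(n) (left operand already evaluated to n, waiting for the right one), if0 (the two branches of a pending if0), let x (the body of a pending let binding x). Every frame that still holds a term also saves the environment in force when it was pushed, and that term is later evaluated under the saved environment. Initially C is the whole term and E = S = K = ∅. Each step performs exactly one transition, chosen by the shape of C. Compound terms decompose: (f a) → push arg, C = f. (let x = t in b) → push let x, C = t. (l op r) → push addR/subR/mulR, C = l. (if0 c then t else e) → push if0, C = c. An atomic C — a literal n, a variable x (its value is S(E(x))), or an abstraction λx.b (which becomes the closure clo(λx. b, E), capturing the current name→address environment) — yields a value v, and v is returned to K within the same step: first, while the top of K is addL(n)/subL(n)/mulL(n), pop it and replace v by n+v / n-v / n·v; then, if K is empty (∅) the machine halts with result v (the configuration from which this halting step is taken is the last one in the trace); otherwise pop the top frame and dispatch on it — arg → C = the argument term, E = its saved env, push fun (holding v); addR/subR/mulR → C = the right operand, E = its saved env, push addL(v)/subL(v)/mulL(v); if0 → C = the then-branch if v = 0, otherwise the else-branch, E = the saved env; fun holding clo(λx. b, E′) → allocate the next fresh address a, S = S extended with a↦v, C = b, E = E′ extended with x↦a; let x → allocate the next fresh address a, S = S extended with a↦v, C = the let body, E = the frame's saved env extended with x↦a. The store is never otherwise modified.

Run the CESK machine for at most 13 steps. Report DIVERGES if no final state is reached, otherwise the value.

t=0: <C=((λx. (x x)) (λx. (x x))), E=∅, S=∅, K=∅>
t=1: <C=(λx. (x x)), E=∅, S=∅, K=[arg]>
t=2: <C=(λx. (x x)), E=∅, S=∅, K=[fun]>
t=3: <C=(x x), E={x↦0}, S={0↦clo(λx. (x x), ∅)}, K=∅>
t=4: <C=x, E={x↦0}, S={0↦clo(λx. (x x), ∅)}, K=[arg]>
t=5: <C=x, E={x↦0}, S={0↦clo(λx. (x x), ∅)}, K=[fun]>
t=6: <C=(x x), E={x↦1}, S={0↦clo(λx. (x x), ∅), 1↦clo(λx. (x x), ∅)}, K=∅>
t=7: <C=x, E={x↦1}, S={0↦clo(λx. (x x), ∅), 1↦clo(λx. (x x), ∅)}, K=[arg]>
t=8: <C=x, E={x↦1}, S={0↦clo(λx. (x x), ∅), 1↦clo(λx. (x x), ∅)}, K=[fun]>
t=9: <C=(x x), E={x↦2}, S={0↦clo(λx. (x x), ∅), 1↦clo(λx. (x x), ∅), 2↦clo(λx. (x x), ∅)}, K=∅>
t=10: <C=x, E={x↦2}, S={0↦clo(λx. (x x), ∅), 1↦clo(λx. (x x), ∅), 2↦clo(λx. (x x), ∅)}, K=[arg]>
t=11: <C=x, E={x↦2}, S={0↦clo(λx. (x x), ∅), 1↦clo(λx. (x x), ∅), 2↦clo(λx. (x x), ∅)}, K=[fun]>
t=12: <C=(x x), E={x↦3}, S={0↦clo(λx. (x x), ∅), 1↦clo(λx. (x x), ∅), 2↦clo(λx. (x x), ∅), 3↦clo(λx. (x x), ∅)}, K=∅>
t=13: <C=x, E={x↦3}, S={0↦clo(λx. (x x), ∅), 1↦clo(λx. (x x), ∅), 2↦clo(λx. (x x), ∅), 3↦clo(λx. (x x), ∅)}, K=[arg]>
→ 13 transitions taken and the configuration is still not final: no result within 13 steps

Answer: DIVERGES (no final state within 13 steps)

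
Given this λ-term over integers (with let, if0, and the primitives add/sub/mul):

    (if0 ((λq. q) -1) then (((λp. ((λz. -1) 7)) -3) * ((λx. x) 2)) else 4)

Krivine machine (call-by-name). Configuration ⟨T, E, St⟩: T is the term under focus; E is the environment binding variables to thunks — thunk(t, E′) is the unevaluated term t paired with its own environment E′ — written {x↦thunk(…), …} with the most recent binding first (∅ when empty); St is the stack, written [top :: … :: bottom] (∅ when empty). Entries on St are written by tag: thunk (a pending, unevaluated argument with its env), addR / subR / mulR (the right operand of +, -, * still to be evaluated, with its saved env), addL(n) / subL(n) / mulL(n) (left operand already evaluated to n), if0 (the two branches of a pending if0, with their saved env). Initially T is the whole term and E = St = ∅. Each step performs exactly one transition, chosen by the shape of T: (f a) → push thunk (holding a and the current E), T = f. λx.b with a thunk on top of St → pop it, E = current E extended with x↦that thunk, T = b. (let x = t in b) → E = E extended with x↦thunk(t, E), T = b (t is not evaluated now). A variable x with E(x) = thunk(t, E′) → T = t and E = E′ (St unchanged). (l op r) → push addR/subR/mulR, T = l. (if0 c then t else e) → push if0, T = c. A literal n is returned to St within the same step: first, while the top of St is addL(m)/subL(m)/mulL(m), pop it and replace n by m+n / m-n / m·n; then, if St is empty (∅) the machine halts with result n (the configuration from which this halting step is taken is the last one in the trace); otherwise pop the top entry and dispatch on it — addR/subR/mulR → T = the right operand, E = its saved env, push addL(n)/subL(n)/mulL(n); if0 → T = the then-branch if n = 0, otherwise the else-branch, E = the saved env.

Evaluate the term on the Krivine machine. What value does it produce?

step 0: [T=(if0 ((λq. q) -1) then (((λp. ((λz. -1) 7)) -3) * ((λx. x) 2)) else 4) | E=∅ | St=∅]
step 1: [T=((λq. q) -1) | E=∅ | St=[if0]]
step 2: [T=(λq. q) | E=∅ | St=[thunk :: if0]]
step 3: [T=q | E={q↦thunk(-1, ∅)} | St=[if0]]
step 4: [T=-1 | E=∅ | St=[if0]]
step 5: [T=4 | E=∅ | St=∅]
→ final value 4

Answer: 4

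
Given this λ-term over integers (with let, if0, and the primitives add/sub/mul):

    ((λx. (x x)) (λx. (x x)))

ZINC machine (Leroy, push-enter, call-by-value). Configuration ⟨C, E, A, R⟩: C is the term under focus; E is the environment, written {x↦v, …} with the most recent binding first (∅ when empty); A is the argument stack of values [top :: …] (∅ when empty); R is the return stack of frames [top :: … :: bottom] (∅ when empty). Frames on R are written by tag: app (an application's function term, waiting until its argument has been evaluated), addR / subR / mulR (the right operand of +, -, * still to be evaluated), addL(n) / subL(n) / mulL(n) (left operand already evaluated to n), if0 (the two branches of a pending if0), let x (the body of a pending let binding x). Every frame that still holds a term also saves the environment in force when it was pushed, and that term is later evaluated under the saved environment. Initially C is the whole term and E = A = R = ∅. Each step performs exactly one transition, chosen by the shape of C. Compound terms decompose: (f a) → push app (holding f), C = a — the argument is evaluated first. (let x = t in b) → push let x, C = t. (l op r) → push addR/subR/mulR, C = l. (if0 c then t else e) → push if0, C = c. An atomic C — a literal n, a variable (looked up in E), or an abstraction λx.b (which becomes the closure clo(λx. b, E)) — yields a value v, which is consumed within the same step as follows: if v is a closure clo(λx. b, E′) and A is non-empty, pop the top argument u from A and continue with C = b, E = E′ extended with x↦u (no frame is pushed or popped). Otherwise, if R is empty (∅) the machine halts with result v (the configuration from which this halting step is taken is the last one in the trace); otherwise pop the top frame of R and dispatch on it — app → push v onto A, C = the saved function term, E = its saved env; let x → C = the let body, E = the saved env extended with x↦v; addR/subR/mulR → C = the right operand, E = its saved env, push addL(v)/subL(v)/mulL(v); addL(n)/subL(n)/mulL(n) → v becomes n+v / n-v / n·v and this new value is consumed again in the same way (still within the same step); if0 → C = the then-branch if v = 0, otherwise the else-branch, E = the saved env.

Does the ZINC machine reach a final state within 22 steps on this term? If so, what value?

t=0: <C=((λx. (x x)) (λx. (x x))), E=∅, A=∅, R=∅>
t=1: <C=(λx. (x x)), E=∅, A=∅, R=[app]>
t=2: <C=(λx. (x x)), E=∅, A=[clo(λx. (x x), ∅)], R=∅>
t=3: <C=(x x), E={x↦clo(λx. (x x), ∅)}, A=∅, R=∅>
t=4: <C=x, E={x↦clo(λx. (x x), ∅)}, A=∅, R=[app]>
t=5: <C=x, E={x↦clo(λx. (x x), ∅)}, A=[clo(λx. (x x), ∅)], R=∅>
… configuration repeats with period 3 (steps 3–5 recur indefinitely) …

Answer: DIVERGES (no final state within 22 steps)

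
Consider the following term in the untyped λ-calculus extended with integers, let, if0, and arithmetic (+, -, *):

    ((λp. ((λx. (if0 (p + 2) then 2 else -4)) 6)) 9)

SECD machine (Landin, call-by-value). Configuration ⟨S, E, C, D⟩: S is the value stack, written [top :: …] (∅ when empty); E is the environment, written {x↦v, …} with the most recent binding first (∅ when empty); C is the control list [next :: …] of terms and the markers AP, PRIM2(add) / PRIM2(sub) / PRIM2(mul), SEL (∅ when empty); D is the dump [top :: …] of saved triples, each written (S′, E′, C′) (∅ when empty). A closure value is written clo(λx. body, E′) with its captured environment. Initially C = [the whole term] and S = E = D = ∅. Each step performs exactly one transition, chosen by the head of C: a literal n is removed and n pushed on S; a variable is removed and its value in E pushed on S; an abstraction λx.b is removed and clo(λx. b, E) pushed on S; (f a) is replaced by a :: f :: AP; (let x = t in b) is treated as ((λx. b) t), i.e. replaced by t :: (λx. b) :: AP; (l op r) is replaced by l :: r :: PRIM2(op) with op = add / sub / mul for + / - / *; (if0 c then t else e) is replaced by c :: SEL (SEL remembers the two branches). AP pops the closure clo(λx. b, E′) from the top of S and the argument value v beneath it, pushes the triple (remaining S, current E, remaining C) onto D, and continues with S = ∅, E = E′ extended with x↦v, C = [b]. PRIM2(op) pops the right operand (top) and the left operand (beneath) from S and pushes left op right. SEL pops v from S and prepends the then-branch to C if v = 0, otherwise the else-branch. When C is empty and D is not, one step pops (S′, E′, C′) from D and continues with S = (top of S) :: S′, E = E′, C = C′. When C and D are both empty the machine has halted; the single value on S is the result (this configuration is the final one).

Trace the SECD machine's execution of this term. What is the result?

Answer: -4

Machine steps:
t=0: ⟨S=∅; E=∅; C=[((λp. ((λx. (if0 (p + 2) then 2 else -4)) 6)) 9)]; D=∅⟩
t=1: ⟨S=∅; E=∅; C=[9 :: (λp. ((λx. (if0 (p + 2) then 2 else -4)) 6)) :: AP]; D=∅⟩
t=2: ⟨S=[9]; E=∅; C=[(λp. ((λx. (if0 (p + 2) then 2 else -4)) 6)) :: AP]; D=∅⟩
t=3: ⟨S=[clo(λp. ((λx. (if0 (p + 2) then 2 else -4)) 6), ∅) :: 9]; E=∅; C=[AP]; D=∅⟩
t=4: ⟨S=∅; E={p↦9}; C=[((λx. (if0 (p + 2) then 2 else -4)) 6)]; D=[(∅, ∅, ∅)]⟩
t=5: ⟨S=∅; E={p↦9}; C=[6 :: (λx. (if0 (p + 2) then 2 else -4)) :: AP]; D=[(∅, ∅, ∅)]⟩
t=6: ⟨S=[6]; E={p↦9}; C=[(λx. (if0 (p + 2) then 2 else -4)) :: AP]; D=[(∅, ∅, ∅)]⟩
t=7: ⟨S=[clo(λx. (if0 (p + 2) then 2 else -4), {p↦9}) :: 6]; E={p↦9}; C=[AP]; D=[(∅, ∅, ∅)]⟩
t=8: ⟨S=∅; E={x↦6, p↦9}; C=[(if0 (p + 2) then 2 else -4)]; D=[(∅, {p↦9}, ∅) :: (∅, ∅, ∅)]⟩
t=9: ⟨S=∅; E={x↦6, p↦9}; C=[(p + 2) :: SEL]; D=[(∅, {p↦9}, ∅) :: (∅, ∅, ∅)]⟩
t=10: ⟨S=∅; E={x↦6, p↦9}; C=[p :: 2 :: PRIM2(add) :: SEL]; D=[(∅, {p↦9}, ∅) :: (∅, ∅, ∅)]⟩
t=11: ⟨S=[9]; E={x↦6, p↦9}; C=[2 :: PRIM2(add) :: SEL]; D=[(∅, {p↦9}, ∅) :: (∅, ∅, ∅)]⟩
t=12: ⟨S=[2 :: 9]; E={x↦6, p↦9}; C=[PRIM2(add) :: SEL]; D=[(∅, {p↦9}, ∅) :: (∅, ∅, ∅)]⟩
t=13: ⟨S=[11]; E={x↦6, p↦9}; C=[SEL]; D=[(∅, {p↦9}, ∅) :: (∅, ∅, ∅)]⟩
t=14: ⟨S=∅; E={x↦6, p↦9}; C=[-4]; D=[(∅, {p↦9}, ∅) :: (∅, ∅, ∅)]⟩
t=15: ⟨S=[-4]; E={x↦6, p↦9}; C=∅; D=[(∅, {p↦9}, ∅) :: (∅, ∅, ∅)]⟩
t=16: ⟨S=[-4]; E={p↦9}; C=∅; D=[(∅, ∅, ∅)]⟩
t=17: ⟨S=[-4]; E=∅; C=∅; D=∅⟩
→ final value -4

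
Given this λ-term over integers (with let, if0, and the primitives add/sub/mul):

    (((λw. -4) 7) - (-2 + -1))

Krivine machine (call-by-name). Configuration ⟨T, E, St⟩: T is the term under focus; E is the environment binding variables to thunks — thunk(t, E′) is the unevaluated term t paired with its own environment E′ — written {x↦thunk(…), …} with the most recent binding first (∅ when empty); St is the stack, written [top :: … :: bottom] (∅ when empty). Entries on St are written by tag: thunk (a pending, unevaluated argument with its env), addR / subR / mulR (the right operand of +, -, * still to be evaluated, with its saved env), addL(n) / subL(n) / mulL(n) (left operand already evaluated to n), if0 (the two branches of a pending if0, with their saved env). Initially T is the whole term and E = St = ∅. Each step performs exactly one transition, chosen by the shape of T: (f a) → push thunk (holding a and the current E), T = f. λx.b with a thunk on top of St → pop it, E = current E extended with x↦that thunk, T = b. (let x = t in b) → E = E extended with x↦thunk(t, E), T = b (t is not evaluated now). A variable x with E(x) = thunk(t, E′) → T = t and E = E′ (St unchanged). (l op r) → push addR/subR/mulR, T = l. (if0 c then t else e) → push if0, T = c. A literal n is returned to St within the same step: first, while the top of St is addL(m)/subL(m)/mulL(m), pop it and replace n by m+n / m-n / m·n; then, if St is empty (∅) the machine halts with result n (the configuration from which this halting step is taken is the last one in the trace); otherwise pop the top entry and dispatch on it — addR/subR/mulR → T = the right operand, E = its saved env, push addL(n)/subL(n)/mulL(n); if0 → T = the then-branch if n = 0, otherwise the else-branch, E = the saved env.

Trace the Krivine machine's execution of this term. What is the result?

0. <T=(((λw. -4) 7) - (-2 + -1)), E=∅, St=∅>
1. <T=((λw. -4) 7), E=∅, St=[subR]>
2. <T=(λw. -4), E=∅, St=[thunk :: subR]>
3. <T=-4, E={w↦thunk(7, ∅)}, St=[subR]>
4. <T=(-2 + -1), E=∅, St=[subL(-4)]>
5. <T=-2, E=∅, St=[addR :: subL(-4)]>
6. <T=-1, E=∅, St=[addL(-2) :: subL(-4)]>
→ final value -1

Answer: -1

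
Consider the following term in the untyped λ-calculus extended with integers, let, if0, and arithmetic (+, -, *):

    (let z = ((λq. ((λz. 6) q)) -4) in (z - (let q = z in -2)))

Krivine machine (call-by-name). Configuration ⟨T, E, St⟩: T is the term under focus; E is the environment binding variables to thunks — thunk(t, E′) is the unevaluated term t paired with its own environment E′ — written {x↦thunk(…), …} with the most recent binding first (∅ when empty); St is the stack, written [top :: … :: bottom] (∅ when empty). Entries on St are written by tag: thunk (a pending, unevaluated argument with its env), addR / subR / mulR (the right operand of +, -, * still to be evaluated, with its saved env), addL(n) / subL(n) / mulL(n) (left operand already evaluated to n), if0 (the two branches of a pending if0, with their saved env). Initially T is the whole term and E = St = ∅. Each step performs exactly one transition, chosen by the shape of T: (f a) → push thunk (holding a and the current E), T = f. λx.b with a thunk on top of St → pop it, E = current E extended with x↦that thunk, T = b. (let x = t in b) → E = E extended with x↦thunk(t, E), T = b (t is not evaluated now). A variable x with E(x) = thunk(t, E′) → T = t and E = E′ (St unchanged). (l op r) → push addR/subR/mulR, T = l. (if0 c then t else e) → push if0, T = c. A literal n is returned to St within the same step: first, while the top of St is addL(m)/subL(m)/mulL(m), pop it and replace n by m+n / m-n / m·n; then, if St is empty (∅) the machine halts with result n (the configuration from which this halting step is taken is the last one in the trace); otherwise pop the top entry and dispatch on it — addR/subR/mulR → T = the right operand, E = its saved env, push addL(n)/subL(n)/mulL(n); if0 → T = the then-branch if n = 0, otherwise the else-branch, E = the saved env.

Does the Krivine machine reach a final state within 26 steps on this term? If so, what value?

[0] ⟨T=(let z = ((λq. ((λz. 6) q)) -4) in (z - (let q = z in -2))); E=∅; St=∅⟩
[1] ⟨T=(z - (let q = z in -2)); E={z↦thunk(((λq. ((λz. 6) q)) -4), ∅)}; St=∅⟩
[2] ⟨T=z; E={z↦thunk(((λq. ((λz. 6) q)) -4), ∅)}; St=[subR]⟩
[3] ⟨T=((λq. ((λz. 6) q)) -4); E=∅; St=[subR]⟩
[4] ⟨T=(λq. ((λz. 6) q)); E=∅; St=[thunk :: subR]⟩
[5] ⟨T=((λz. 6) q); E={q↦thunk(-4, ∅)}; St=[subR]⟩
[6] ⟨T=(λz. 6); E={q↦thunk(-4, ∅)}; St=[thunk :: subR]⟩
[7] ⟨T=6; E={z↦thunk(q, {q↦thunk(-4, ∅)}), q↦thunk(-4, ∅)}; St=[subR]⟩
[8] ⟨T=(let q = z in -2); E={z↦thunk(((λq. ((λz. 6) q)) -4), ∅)}; St=[subL(6)]⟩
[9] ⟨T=-2; E={q↦thunk(z, {z↦thunk(((λq. ((λz. 6) q)) -4), ∅)}), z↦thunk(((λq. ((λz. 6) q)) -4), ∅)}; St=[subL(6)]⟩
→ final value 8

Answer: 8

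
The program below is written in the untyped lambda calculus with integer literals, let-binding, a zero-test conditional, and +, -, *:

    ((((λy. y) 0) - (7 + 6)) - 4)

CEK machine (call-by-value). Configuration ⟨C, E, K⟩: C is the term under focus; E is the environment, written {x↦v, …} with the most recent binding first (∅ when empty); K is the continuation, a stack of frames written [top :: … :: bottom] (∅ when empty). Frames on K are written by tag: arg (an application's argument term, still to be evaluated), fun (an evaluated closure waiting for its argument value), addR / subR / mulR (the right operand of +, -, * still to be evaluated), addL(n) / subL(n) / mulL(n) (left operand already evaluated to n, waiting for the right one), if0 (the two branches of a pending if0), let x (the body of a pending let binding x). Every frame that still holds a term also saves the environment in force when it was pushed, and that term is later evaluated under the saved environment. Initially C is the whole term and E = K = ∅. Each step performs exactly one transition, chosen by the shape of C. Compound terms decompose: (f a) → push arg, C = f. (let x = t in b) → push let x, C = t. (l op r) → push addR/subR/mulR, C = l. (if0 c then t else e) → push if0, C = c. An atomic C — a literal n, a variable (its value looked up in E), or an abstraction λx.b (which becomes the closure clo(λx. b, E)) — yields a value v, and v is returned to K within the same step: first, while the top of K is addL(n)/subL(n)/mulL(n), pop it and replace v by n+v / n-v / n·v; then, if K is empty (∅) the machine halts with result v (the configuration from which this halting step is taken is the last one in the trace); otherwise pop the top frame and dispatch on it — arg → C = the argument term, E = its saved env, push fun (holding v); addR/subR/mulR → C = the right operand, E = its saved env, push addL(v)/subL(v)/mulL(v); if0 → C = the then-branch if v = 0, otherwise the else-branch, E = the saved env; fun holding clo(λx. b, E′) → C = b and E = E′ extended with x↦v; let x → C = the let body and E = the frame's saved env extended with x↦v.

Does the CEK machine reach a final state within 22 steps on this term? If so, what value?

[0] [C=((((λy. y) 0) - (7 + 6)) - 4) | E=∅ | K=∅]
[1] [C=(((λy. y) 0) - (7 + 6)) | E=∅ | K=[subR]]
[2] [C=((λy. y) 0) | E=∅ | K=[subR :: subR]]
[3] [C=(λy. y) | E=∅ | K=[arg :: subR :: subR]]
[4] [C=0 | E=∅ | K=[fun :: subR :: subR]]
[5] [C=y | E={y↦0} | K=[subR :: subR]]
[6] [C=(7 + 6) | E=∅ | K=[subL(0) :: subR]]
[7] [C=7 | E=∅ | K=[addR :: subL(0) :: subR]]
[8] [C=6 | E=∅ | K=[addL(7) :: subL(0) :: subR]]
[9] [C=4 | E=∅ | K=[subL(-13)]]
→ final value -17

Answer: -17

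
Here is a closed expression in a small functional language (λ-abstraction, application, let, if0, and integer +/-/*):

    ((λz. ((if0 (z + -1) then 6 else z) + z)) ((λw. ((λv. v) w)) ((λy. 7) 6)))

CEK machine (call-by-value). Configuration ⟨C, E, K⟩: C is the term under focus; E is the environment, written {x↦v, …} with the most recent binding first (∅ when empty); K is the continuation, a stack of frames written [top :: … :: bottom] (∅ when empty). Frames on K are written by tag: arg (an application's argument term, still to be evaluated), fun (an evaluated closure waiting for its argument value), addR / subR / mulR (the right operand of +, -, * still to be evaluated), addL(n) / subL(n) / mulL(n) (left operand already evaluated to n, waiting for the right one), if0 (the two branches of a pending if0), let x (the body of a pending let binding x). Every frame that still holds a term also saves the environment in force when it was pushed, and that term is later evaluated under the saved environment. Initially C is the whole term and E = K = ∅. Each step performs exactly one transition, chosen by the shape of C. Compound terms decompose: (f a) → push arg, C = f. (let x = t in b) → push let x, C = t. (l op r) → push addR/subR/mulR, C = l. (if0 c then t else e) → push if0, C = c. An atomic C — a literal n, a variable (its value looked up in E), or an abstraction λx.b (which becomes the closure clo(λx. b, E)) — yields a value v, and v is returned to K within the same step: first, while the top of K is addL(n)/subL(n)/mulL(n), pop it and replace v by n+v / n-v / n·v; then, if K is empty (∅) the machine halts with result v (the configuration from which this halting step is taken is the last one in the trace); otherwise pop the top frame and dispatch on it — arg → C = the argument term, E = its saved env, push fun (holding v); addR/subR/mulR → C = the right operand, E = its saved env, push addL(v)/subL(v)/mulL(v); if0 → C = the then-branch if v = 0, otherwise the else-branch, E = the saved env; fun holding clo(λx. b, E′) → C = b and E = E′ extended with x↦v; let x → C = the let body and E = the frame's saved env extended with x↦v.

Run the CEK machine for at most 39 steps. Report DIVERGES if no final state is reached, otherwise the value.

Answer: 14

Machine steps:
step 0: ⟨C=((λz. ((if0 (z + -1) then 6 else z) + z)) ((λw. ((λv. v) w)) ((λy. 7) 6))); E=∅; K=∅⟩
step 1: ⟨C=(λz. ((if0 (z + -1) then 6 else z) + z)); E=∅; K=[arg]⟩
step 2: ⟨C=((λw. ((λv. v) w)) ((λy. 7) 6)); E=∅; K=[fun]⟩
step 3: ⟨C=(λw. ((λv. v) w)); E=∅; K=[arg :: fun]⟩
step 4: ⟨C=((λy. 7) 6); E=∅; K=[fun :: fun]⟩
step 5: ⟨C=(λy. 7); E=∅; K=[arg :: fun :: fun]⟩
step 6: ⟨C=6; E=∅; K=[fun :: fun :: fun]⟩
step 7: ⟨C=7; E={y↦6}; K=[fun :: fun]⟩
step 8: ⟨C=((λv. v) w); E={w↦7}; K=[fun]⟩
step 9: ⟨C=(λv. v); E={w↦7}; K=[arg :: fun]⟩
step 10: ⟨C=w; E={w↦7}; K=[fun :: fun]⟩
step 11: ⟨C=v; E={v↦7, w↦7}; K=[fun]⟩
step 12: ⟨C=((if0 (z + -1) then 6 else z) + z); E={z↦7}; K=∅⟩
step 13: ⟨C=(if0 (z + -1) then 6 else z); E={z↦7}; K=[addR]⟩
step 14: ⟨C=(z + -1); E={z↦7}; K=[if0 :: addR]⟩
step 15: ⟨C=z; E={z↦7}; K=[addR :: if0 :: addR]⟩
step 16: ⟨C=-1; E={z↦7}; K=[addL(7) :: if0 :: addR]⟩
step 17: ⟨C=z; E={z↦7}; K=[addR]⟩
step 18: ⟨C=z; E={z↦7}; K=[addL(7)]⟩
→ final value 14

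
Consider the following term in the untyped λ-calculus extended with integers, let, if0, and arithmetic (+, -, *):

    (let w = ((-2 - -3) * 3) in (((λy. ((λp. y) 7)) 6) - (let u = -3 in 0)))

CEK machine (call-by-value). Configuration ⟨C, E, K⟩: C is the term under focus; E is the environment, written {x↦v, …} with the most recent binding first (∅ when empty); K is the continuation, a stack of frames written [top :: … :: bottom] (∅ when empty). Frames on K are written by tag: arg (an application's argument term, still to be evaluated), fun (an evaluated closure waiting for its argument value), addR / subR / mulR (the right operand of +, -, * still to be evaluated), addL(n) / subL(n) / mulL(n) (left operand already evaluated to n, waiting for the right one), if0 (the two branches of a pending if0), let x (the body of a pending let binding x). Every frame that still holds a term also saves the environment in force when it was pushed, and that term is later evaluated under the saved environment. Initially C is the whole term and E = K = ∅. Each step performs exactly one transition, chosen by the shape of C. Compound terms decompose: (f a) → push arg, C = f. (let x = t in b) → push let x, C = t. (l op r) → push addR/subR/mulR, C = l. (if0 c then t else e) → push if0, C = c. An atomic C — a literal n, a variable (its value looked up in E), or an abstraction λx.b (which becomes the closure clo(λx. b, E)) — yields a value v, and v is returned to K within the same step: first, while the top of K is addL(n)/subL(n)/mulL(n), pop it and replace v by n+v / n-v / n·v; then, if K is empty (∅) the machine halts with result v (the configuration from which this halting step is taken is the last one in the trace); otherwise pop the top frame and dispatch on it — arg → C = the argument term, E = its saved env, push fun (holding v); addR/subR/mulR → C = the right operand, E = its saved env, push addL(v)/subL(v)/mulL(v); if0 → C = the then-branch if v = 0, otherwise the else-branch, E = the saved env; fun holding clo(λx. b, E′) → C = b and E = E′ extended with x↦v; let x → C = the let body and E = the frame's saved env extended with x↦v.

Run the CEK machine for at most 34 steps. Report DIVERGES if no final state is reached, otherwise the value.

0. ⟨C=(let w = ((-2 - -3) * 3) in (((λy. ((λp. y) 7)) 6) - (let u = -3 in 0))); E=∅; K=∅⟩
1. ⟨C=((-2 - -3) * 3); E=∅; K=[let w]⟩
2. ⟨C=(-2 - -3); E=∅; K=[mulR :: let w]⟩
3. ⟨C=-2; E=∅; K=[subR :: mulR :: let w]⟩
4. ⟨C=-3; E=∅; K=[subL(-2) :: mulR :: let w]⟩
5. ⟨C=3; E=∅; K=[mulL(1) :: let w]⟩
6. ⟨C=(((λy. ((λp. y) 7)) 6) - (let u = -3 in 0)); E={w↦3}; K=∅⟩
7. ⟨C=((λy. ((λp. y) 7)) 6); E={w↦3}; K=[subR]⟩
8. ⟨C=(λy. ((λp. y) 7)); E={w↦3}; K=[arg :: subR]⟩
9. ⟨C=6; E={w↦3}; K=[fun :: subR]⟩
10. ⟨C=((λp. y) 7); E={y↦6, w↦3}; K=[subR]⟩
11. ⟨C=(λp. y); E={y↦6, w↦3}; K=[arg :: subR]⟩
12. ⟨C=7; E={y↦6, w↦3}; K=[fun :: subR]⟩
13. ⟨C=y; E={p↦7, y↦6, w↦3}; K=[subR]⟩
14. ⟨C=(let u = -3 in 0); E={w↦3}; K=[subL(6)]⟩
15. ⟨C=-3; E={w↦3}; K=[let u :: subL(6)]⟩
16. ⟨C=0; E={u↦-3, w↦3}; K=[subL(6)]⟩
→ final value 6

Answer: 6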